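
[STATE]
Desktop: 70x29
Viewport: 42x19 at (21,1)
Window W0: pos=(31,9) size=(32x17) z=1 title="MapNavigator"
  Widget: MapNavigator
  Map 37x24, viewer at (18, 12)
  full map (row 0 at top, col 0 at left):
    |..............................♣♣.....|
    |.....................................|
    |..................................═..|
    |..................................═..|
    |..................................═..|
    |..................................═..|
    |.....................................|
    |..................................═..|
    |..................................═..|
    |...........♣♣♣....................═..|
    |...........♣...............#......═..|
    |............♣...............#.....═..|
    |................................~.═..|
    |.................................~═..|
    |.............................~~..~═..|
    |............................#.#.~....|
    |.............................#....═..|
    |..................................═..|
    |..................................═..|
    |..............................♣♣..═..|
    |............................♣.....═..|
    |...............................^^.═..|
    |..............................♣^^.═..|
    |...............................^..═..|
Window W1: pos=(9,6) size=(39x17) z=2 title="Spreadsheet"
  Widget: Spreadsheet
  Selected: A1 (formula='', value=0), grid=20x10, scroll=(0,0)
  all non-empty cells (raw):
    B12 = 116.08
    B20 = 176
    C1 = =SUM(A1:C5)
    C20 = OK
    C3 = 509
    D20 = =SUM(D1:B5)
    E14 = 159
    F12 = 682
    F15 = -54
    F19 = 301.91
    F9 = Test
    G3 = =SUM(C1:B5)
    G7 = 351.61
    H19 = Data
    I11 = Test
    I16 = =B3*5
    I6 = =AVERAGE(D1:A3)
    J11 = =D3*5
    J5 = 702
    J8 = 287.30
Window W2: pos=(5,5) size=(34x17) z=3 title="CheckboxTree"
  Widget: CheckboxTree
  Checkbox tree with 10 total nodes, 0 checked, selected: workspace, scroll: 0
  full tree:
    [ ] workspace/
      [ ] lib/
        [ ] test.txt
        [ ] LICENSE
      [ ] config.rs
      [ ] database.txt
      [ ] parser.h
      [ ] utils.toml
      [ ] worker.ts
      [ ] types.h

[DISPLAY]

                                          
                                          
                                          
                                          
━━━━━━━━━━━━━━━━━┓                        
                 ┃━━━━━━━━┓               
─────────────────┨        ┃               
                 ┃────────┨               
                 ┃        ┃━━━━━━━━━━━━━━┓
xt               ┃  D     ┃              ┃
E                ┃--------┃──────────────┨
s                ┃      0 ┃..............┃
.txt             ┃      0 ┃..............┃
                 ┃      0 ┃..............┃
ml               ┃      0 ┃..............┃
s                ┃      0 ┃........#.....┃
                 ┃      0 ┃.........#....┃
                 ┃      0 ┃.............~┃
                 ┃      0 ┃..............┃


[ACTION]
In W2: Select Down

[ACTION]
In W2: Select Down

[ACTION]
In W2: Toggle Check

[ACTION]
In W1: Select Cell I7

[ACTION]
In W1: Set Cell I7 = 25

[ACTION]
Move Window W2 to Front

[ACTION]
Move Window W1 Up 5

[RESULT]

━━━━━━━━━━━━━━━━━━━━━━━━━━┓               
t                         ┃               
──────────────────────────┨               
                          ┃               
━━━━━━━━━━━━━━━━━┓  D     ┃               
                 ┃--------┃               
─────────────────┨      0 ┃               
                 ┃      0 ┃               
                 ┃      0 ┃━━━━━━━━━━━━━━┓
xt               ┃      0 ┃              ┃
E                ┃      0 ┃──────────────┨
s                ┃      0 ┃..............┃
.txt             ┃      0 ┃..............┃
                 ┃      0 ┃..............┃
ml               ┃      0 ┃..............┃
s                ┃      0 ┃........#.....┃
                 ┃━━━━━━━━┛.........#....┃
                 ┃........@.............~┃
                 ┃.......................┃


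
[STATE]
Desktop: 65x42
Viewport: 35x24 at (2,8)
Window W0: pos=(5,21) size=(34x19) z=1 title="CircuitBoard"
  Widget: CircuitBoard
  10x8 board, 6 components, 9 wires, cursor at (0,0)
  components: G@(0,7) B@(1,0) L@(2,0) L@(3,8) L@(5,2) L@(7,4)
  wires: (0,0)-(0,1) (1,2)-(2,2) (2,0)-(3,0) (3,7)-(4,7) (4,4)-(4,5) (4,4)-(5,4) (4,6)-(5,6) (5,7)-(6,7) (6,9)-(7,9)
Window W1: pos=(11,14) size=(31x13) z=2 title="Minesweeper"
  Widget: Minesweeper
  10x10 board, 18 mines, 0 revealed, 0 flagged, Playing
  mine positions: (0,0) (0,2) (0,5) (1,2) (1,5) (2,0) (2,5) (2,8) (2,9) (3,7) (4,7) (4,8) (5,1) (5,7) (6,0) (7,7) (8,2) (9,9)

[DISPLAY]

                                   
                                   
                                   
                                   
                                   
                                   
         ┏━━━━━━━━━━━━━━━━━━━━━━━━━
         ┃ Minesweeper             
         ┠─────────────────────────
         ┃■■■■■■■■■■               
         ┃■■■■■■■■■■               
         ┃■■■■■■■■■■               
         ┃■■■■■■■■■■               
   ┏━━━━━┃■■■■■■■■■■               
   ┃ Circ┃■■■■■■■■■■               
   ┠─────┃■■■■■■■■■■               
   ┃   0 ┃■■■■■■■■■■               
   ┃0  [.┃■■■■■■■■■■               
   ┃     ┗━━━━━━━━━━━━━━━━━━━━━━━━━
   ┃1   B       ·                  
   ┃            │                  
   ┃2   L       ·                  
   ┃    │                          
   ┃3   ·                          


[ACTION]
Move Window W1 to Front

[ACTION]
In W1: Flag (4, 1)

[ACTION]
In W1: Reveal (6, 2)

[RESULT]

                                   
                                   
                                   
                                   
                                   
                                   
         ┏━━━━━━━━━━━━━━━━━━━━━━━━━
         ┃ Minesweeper             
         ┠─────────────────────────
         ┃■■■■■■■■■■               
         ┃■■■■■■■■■■               
         ┃■■■■■■■■■■               
         ┃■■■■■■■■■■               
   ┏━━━━━┃■⚑■■■■■■■■               
   ┃ Circ┃■■■■■■■■■■               
   ┠─────┃■■1■■■■■■■               
   ┃   0 ┃■■■■■■■■■■               
   ┃0  [.┃■■■■■■■■■■               
   ┃     ┗━━━━━━━━━━━━━━━━━━━━━━━━━
   ┃1   B       ·                  
   ┃            │                  
   ┃2   L       ·                  
   ┃    │                          
   ┃3   ·                          


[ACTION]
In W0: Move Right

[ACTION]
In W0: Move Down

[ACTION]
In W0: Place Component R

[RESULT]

                                   
                                   
                                   
                                   
                                   
                                   
         ┏━━━━━━━━━━━━━━━━━━━━━━━━━
         ┃ Minesweeper             
         ┠─────────────────────────
         ┃■■■■■■■■■■               
         ┃■■■■■■■■■■               
         ┃■■■■■■■■■■               
         ┃■■■■■■■■■■               
   ┏━━━━━┃■⚑■■■■■■■■               
   ┃ Circ┃■■■■■■■■■■               
   ┠─────┃■■1■■■■■■■               
   ┃   0 ┃■■■■■■■■■■               
   ┃0   ·┃■■■■■■■■■■               
   ┃     ┗━━━━━━━━━━━━━━━━━━━━━━━━━
   ┃1   B  [R]  ·                  
   ┃            │                  
   ┃2   L       ·                  
   ┃    │                          
   ┃3   ·                          


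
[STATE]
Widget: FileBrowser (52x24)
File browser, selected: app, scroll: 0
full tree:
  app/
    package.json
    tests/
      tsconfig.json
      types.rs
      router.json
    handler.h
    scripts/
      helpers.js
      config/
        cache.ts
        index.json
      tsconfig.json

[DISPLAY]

> [-] app/                                          
    package.json                                    
    [+] tests/                                      
    handler.h                                       
    [+] scripts/                                    
                                                    
                                                    
                                                    
                                                    
                                                    
                                                    
                                                    
                                                    
                                                    
                                                    
                                                    
                                                    
                                                    
                                                    
                                                    
                                                    
                                                    
                                                    
                                                    


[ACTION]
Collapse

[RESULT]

> [+] app/                                          
                                                    
                                                    
                                                    
                                                    
                                                    
                                                    
                                                    
                                                    
                                                    
                                                    
                                                    
                                                    
                                                    
                                                    
                                                    
                                                    
                                                    
                                                    
                                                    
                                                    
                                                    
                                                    
                                                    


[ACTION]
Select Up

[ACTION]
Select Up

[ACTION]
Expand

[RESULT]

> [-] app/                                          
    package.json                                    
    [+] tests/                                      
    handler.h                                       
    [+] scripts/                                    
                                                    
                                                    
                                                    
                                                    
                                                    
                                                    
                                                    
                                                    
                                                    
                                                    
                                                    
                                                    
                                                    
                                                    
                                                    
                                                    
                                                    
                                                    
                                                    


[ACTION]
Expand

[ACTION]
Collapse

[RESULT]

> [+] app/                                          
                                                    
                                                    
                                                    
                                                    
                                                    
                                                    
                                                    
                                                    
                                                    
                                                    
                                                    
                                                    
                                                    
                                                    
                                                    
                                                    
                                                    
                                                    
                                                    
                                                    
                                                    
                                                    
                                                    


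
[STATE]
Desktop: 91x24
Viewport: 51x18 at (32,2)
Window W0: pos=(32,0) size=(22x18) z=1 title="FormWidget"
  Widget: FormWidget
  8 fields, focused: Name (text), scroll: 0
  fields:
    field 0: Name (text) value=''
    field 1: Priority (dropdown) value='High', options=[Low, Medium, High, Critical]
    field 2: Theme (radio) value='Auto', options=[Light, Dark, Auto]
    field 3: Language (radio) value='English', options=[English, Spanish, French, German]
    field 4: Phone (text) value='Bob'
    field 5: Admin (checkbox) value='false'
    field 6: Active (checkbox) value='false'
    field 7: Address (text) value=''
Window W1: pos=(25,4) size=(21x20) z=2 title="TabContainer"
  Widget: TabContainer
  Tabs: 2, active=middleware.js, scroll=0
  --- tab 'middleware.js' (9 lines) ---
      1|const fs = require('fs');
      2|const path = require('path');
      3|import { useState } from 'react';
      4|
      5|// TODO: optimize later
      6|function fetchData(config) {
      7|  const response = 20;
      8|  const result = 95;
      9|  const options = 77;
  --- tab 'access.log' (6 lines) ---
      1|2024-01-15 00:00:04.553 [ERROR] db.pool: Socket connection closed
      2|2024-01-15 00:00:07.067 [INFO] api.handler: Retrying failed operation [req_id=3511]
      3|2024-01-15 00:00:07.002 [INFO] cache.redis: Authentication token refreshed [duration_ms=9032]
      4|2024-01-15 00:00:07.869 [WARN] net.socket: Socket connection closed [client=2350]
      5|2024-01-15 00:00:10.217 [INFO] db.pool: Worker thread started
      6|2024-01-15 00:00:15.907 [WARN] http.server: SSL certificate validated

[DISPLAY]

┠────────────────────┨                             
┃> Name:       [    ]┃                             
━━━━━━━━━━━━━┓ [Hig▼]┃                             
ntainer      ┃ ( ) Li┃                             
─────────────┨ (●) En┃                             
eware.js]│ ac┃ [Bob ]┃                             
─────────────┃ [ ]   ┃                             
fs = require(┃ [ ]   ┃                             
path = requir┃ [    ]┃                             
 { useState }┃       ┃                             
             ┃       ┃                             
O: optimize l┃       ┃                             
on fetchData(┃       ┃                             
t response = ┃       ┃                             
t result = 95┃       ┃                             
t options = 7┃━━━━━━━┛                             
             ┃                                     
             ┃                                     


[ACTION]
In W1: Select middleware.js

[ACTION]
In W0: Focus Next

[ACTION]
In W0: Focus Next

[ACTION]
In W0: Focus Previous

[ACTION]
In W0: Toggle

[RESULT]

┠────────────────────┨                             
┃  Name:       [    ]┃                             
━━━━━━━━━━━━━┓ [Hig▼]┃                             
ntainer      ┃ ( ) Li┃                             
─────────────┨ (●) En┃                             
eware.js]│ ac┃ [Bob ]┃                             
─────────────┃ [ ]   ┃                             
fs = require(┃ [ ]   ┃                             
path = requir┃ [    ]┃                             
 { useState }┃       ┃                             
             ┃       ┃                             
O: optimize l┃       ┃                             
on fetchData(┃       ┃                             
t response = ┃       ┃                             
t result = 95┃       ┃                             
t options = 7┃━━━━━━━┛                             
             ┃                                     
             ┃                                     


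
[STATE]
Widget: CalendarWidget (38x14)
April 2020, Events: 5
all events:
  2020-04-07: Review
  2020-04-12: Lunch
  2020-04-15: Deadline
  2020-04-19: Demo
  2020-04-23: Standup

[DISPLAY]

              April 2020              
Mo Tu We Th Fr Sa Su                  
       1  2  3  4  5                  
 6  7*  8  9 10 11 12*                
13 14 15* 16 17 18 19*                
20 21 22 23* 24 25 26                 
27 28 29 30                           
                                      
                                      
                                      
                                      
                                      
                                      
                                      


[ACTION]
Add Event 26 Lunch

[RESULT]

              April 2020              
Mo Tu We Th Fr Sa Su                  
       1  2  3  4  5                  
 6  7*  8  9 10 11 12*                
13 14 15* 16 17 18 19*                
20 21 22 23* 24 25 26*                
27 28 29 30                           
                                      
                                      
                                      
                                      
                                      
                                      
                                      


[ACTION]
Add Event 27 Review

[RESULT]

              April 2020              
Mo Tu We Th Fr Sa Su                  
       1  2  3  4  5                  
 6  7*  8  9 10 11 12*                
13 14 15* 16 17 18 19*                
20 21 22 23* 24 25 26*                
27* 28 29 30                          
                                      
                                      
                                      
                                      
                                      
                                      
                                      


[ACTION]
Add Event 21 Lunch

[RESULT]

              April 2020              
Mo Tu We Th Fr Sa Su                  
       1  2  3  4  5                  
 6  7*  8  9 10 11 12*                
13 14 15* 16 17 18 19*                
20 21* 22 23* 24 25 26*               
27* 28 29 30                          
                                      
                                      
                                      
                                      
                                      
                                      
                                      


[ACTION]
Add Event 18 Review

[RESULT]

              April 2020              
Mo Tu We Th Fr Sa Su                  
       1  2  3  4  5                  
 6  7*  8  9 10 11 12*                
13 14 15* 16 17 18* 19*               
20 21* 22 23* 24 25 26*               
27* 28 29 30                          
                                      
                                      
                                      
                                      
                                      
                                      
                                      


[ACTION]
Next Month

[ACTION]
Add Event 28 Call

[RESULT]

               May 2020               
Mo Tu We Th Fr Sa Su                  
             1  2  3                  
 4  5  6  7  8  9 10                  
11 12 13 14 15 16 17                  
18 19 20 21 22 23 24                  
25 26 27 28* 29 30 31                 
                                      
                                      
                                      
                                      
                                      
                                      
                                      


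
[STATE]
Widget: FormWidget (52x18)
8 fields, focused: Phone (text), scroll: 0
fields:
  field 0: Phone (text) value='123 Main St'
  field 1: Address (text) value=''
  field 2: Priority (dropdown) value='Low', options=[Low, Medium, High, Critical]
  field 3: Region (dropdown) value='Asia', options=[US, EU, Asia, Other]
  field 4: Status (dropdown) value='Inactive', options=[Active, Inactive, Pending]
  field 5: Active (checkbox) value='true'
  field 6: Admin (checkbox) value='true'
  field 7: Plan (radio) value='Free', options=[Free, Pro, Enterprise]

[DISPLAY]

> Phone:      [123 Main St                         ]
  Address:    [                                    ]
  Priority:   [Low                                ▼]
  Region:     [Asia                               ▼]
  Status:     [Inactive                           ▼]
  Active:     [x]                                   
  Admin:      [x]                                   
  Plan:       (●) Free  ( ) Pro  ( ) Enterprise     
                                                    
                                                    
                                                    
                                                    
                                                    
                                                    
                                                    
                                                    
                                                    
                                                    


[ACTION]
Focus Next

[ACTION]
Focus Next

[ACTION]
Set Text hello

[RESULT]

  Phone:      [123 Main St                         ]
  Address:    [                                    ]
> Priority:   [Low                                ▼]
  Region:     [Asia                               ▼]
  Status:     [Inactive                           ▼]
  Active:     [x]                                   
  Admin:      [x]                                   
  Plan:       (●) Free  ( ) Pro  ( ) Enterprise     
                                                    
                                                    
                                                    
                                                    
                                                    
                                                    
                                                    
                                                    
                                                    
                                                    


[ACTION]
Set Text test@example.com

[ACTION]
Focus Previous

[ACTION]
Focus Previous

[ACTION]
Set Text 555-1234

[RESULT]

> Phone:      [555-1234                            ]
  Address:    [                                    ]
  Priority:   [Low                                ▼]
  Region:     [Asia                               ▼]
  Status:     [Inactive                           ▼]
  Active:     [x]                                   
  Admin:      [x]                                   
  Plan:       (●) Free  ( ) Pro  ( ) Enterprise     
                                                    
                                                    
                                                    
                                                    
                                                    
                                                    
                                                    
                                                    
                                                    
                                                    


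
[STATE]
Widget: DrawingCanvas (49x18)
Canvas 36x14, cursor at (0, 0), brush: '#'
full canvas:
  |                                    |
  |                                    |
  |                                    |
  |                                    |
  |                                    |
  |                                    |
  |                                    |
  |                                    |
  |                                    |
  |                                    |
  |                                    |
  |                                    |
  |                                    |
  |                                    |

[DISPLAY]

+                                                
                                                 
                                                 
                                                 
                                                 
                                                 
                                                 
                                                 
                                                 
                                                 
                                                 
                                                 
                                                 
                                                 
                                                 
                                                 
                                                 
                                                 


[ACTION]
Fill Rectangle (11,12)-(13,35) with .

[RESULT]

+                                                
                                                 
                                                 
                                                 
                                                 
                                                 
                                                 
                                                 
                                                 
                                                 
                                                 
            ........................             
            ........................             
            ........................             
                                                 
                                                 
                                                 
                                                 


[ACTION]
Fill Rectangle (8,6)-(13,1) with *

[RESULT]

+                                                
                                                 
                                                 
                                                 
                                                 
                                                 
                                                 
                                                 
 ******                                          
 ******                                          
 ******                                          
 ******     ........................             
 ******     ........................             
 ******     ........................             
                                                 
                                                 
                                                 
                                                 


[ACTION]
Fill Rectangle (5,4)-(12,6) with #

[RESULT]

+                                                
                                                 
                                                 
                                                 
                                                 
    ###                                          
    ###                                          
    ###                                          
 ***###                                          
 ***###                                          
 ***###                                          
 ***###     ........................             
 ***###     ........................             
 ******     ........................             
                                                 
                                                 
                                                 
                                                 


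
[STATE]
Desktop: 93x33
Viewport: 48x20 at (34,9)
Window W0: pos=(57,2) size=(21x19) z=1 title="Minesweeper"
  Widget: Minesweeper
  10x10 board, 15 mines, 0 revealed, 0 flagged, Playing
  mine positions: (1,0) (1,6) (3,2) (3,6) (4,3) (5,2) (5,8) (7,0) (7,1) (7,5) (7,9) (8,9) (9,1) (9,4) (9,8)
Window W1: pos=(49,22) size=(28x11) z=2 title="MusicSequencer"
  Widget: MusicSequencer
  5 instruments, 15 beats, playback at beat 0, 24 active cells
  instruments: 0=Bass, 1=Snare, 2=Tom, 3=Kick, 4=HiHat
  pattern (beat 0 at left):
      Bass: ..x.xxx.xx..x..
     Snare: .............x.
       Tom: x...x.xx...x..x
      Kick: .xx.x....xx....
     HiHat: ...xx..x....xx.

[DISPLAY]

                       ┃■■■■■■■■■■         ┃    
                       ┃■■■■■■■■■■         ┃    
                       ┃■■■■■■■■■■         ┃    
                       ┃■■■■■■■■■■         ┃    
                       ┃■■■■■■■■■■         ┃    
                       ┃■■■■■■■■■■         ┃    
                       ┃                   ┃    
                       ┃                   ┃    
                       ┃                   ┃    
                       ┃                   ┃    
                       ┃                   ┃    
                       ┗━━━━━━━━━━━━━━━━━━━┛    
                                                
               ┏━━━━━━━━━━━━━━━━━━━━━━━━━━┓     
               ┃ MusicSequencer           ┃     
               ┠──────────────────────────┨     
               ┃      ▼12345678901234     ┃     
               ┃  Bass··█·███·██··█··     ┃     
               ┃ Snare·············█·     ┃     
               ┃   Tom█···█·██···█··█     ┃     


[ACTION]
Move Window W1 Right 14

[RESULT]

                       ┃■■■■■■■■■■         ┃    
                       ┃■■■■■■■■■■         ┃    
                       ┃■■■■■■■■■■         ┃    
                       ┃■■■■■■■■■■         ┃    
                       ┃■■■■■■■■■■         ┃    
                       ┃■■■■■■■■■■         ┃    
                       ┃                   ┃    
                       ┃                   ┃    
                       ┃                   ┃    
                       ┃                   ┃    
                       ┃                   ┃    
                       ┗━━━━━━━━━━━━━━━━━━━┛    
                                                
                             ┏━━━━━━━━━━━━━━━━━━
                             ┃ MusicSequencer   
                             ┠──────────────────
                             ┃      ▼12345678901
                             ┃  Bass··█·███·██··
                             ┃ Snare············
                             ┃   Tom█···█·██···█


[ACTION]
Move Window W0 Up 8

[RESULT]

                       ┃■■■■■■■■■■         ┃    
                       ┃■■■■■■■■■■         ┃    
                       ┃■■■■■■■■■■         ┃    
                       ┃■■■■■■■■■■         ┃    
                       ┃                   ┃    
                       ┃                   ┃    
                       ┃                   ┃    
                       ┃                   ┃    
                       ┃                   ┃    
                       ┗━━━━━━━━━━━━━━━━━━━┛    
                                                
                                                
                                                
                             ┏━━━━━━━━━━━━━━━━━━
                             ┃ MusicSequencer   
                             ┠──────────────────
                             ┃      ▼12345678901
                             ┃  Bass··█·███·██··
                             ┃ Snare············
                             ┃   Tom█···█·██···█


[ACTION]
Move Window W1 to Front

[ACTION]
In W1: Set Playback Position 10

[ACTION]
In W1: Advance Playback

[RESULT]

                       ┃■■■■■■■■■■         ┃    
                       ┃■■■■■■■■■■         ┃    
                       ┃■■■■■■■■■■         ┃    
                       ┃■■■■■■■■■■         ┃    
                       ┃                   ┃    
                       ┃                   ┃    
                       ┃                   ┃    
                       ┃                   ┃    
                       ┃                   ┃    
                       ┗━━━━━━━━━━━━━━━━━━━┛    
                                                
                                                
                                                
                             ┏━━━━━━━━━━━━━━━━━━
                             ┃ MusicSequencer   
                             ┠──────────────────
                             ┃      01234567890▼
                             ┃  Bass··█·███·██··
                             ┃ Snare············
                             ┃   Tom█···█·██···█


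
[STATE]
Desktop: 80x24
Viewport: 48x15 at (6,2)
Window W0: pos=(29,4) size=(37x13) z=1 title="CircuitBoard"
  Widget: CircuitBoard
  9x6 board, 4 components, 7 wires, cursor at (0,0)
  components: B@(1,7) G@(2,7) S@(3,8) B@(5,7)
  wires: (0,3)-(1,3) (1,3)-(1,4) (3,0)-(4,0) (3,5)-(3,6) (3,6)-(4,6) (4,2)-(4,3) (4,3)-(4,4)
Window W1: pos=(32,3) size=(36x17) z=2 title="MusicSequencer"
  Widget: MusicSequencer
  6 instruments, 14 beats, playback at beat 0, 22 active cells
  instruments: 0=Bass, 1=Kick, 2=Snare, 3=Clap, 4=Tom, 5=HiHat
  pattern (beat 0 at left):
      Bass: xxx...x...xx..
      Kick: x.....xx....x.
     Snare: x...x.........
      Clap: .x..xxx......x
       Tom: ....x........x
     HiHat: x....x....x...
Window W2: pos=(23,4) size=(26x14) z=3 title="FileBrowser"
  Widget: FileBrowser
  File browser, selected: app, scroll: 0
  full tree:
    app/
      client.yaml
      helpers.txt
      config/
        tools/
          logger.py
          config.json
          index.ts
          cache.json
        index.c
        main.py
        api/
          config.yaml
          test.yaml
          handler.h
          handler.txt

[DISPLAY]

                                                
                          ┏━━━━━━━━━━━━━━━━━━━━━
                 ┏━━━━━━━━━━━━━━━━━━━━━━━━┓     
                 ┃ FileBrowser            ┃─────
                 ┠────────────────────────┨0123 
                 ┃> [-] app/              ┃██·· 
                 ┃    client.yaml         ┃··█· 
                 ┃    helpers.txt         ┃···· 
                 ┃    [+] config/         ┃···█ 
                 ┃                        ┃···█ 
                 ┃                        ┃█··· 
                 ┃                        ┃     
                 ┃                        ┃     
                 ┃                        ┃     
                 ┃                        ┃     


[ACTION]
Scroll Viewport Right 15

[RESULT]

                                                
           ┏━━━━━━━━━━━━━━━━━━━━━━━━━━━━━━━━━━┓ 
  ┏━━━━━━━━━━━━━━━━━━━━━━━━┓                  ┃ 
  ┃ FileBrowser            ┃──────────────────┨ 
  ┠────────────────────────┨0123              ┃ 
  ┃> [-] app/              ┃██··              ┃ 
  ┃    client.yaml         ┃··█·              ┃ 
  ┃    helpers.txt         ┃····              ┃ 
  ┃    [+] config/         ┃···█              ┃ 
  ┃                        ┃···█              ┃ 
  ┃                        ┃█···              ┃ 
  ┃                        ┃                  ┃ 
  ┃                        ┃                  ┃ 
  ┃                        ┃                  ┃ 
  ┃                        ┃                  ┃ 


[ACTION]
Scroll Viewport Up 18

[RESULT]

                                                
                                                
                                                
           ┏━━━━━━━━━━━━━━━━━━━━━━━━━━━━━━━━━━┓ 
  ┏━━━━━━━━━━━━━━━━━━━━━━━━┓                  ┃ 
  ┃ FileBrowser            ┃──────────────────┨ 
  ┠────────────────────────┨0123              ┃ 
  ┃> [-] app/              ┃██··              ┃ 
  ┃    client.yaml         ┃··█·              ┃ 
  ┃    helpers.txt         ┃····              ┃ 
  ┃    [+] config/         ┃···█              ┃ 
  ┃                        ┃···█              ┃ 
  ┃                        ┃█···              ┃ 
  ┃                        ┃                  ┃ 
  ┃                        ┃                  ┃ 


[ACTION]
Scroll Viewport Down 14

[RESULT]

  ┃    helpers.txt         ┃····              ┃ 
  ┃    [+] config/         ┃···█              ┃ 
  ┃                        ┃···█              ┃ 
  ┃                        ┃█···              ┃ 
  ┃                        ┃                  ┃ 
  ┃                        ┃                  ┃ 
  ┃                        ┃                  ┃ 
  ┃                        ┃                  ┃ 
  ┗━━━━━━━━━━━━━━━━━━━━━━━━┛                  ┃ 
           ┃                                  ┃ 
           ┗━━━━━━━━━━━━━━━━━━━━━━━━━━━━━━━━━━┛ 
                                                
                                                
                                                
                                                


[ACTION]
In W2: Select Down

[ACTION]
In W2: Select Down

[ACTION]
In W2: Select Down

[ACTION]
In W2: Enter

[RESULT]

  ┃    helpers.txt         ┃····              ┃ 
  ┃  > [-] config/         ┃···█              ┃ 
  ┃      [+] tools/        ┃···█              ┃ 
  ┃      index.c           ┃█···              ┃ 
  ┃      main.py           ┃                  ┃ 
  ┃      [+] api/          ┃                  ┃ 
  ┃                        ┃                  ┃ 
  ┃                        ┃                  ┃ 
  ┗━━━━━━━━━━━━━━━━━━━━━━━━┛                  ┃ 
           ┃                                  ┃ 
           ┗━━━━━━━━━━━━━━━━━━━━━━━━━━━━━━━━━━┛ 
                                                
                                                
                                                
                                                
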